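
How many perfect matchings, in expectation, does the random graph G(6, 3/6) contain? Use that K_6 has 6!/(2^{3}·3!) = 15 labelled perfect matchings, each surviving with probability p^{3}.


K_6 has 6!/(2^{3}·3!) = 15 labelled perfect matchings.
For each such perfect matching H, let X_H = 1 if all 3 edges of H are present in G. Then P[X_H = 1] = p^{3} = (1/2)^{3} = 1/8.
Summing the indicators: E[X] = Σ_H E[X_H] = 15 · p^{3} = 15 · 1/8 = 15/8.
Numerically: E[X] ≈ 1.875.

E[X] = 15 · (1/2)^{3} = 15/8 ≈ 1.875.


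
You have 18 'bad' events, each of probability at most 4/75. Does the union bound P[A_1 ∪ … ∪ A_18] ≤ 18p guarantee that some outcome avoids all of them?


Union bound: P[∪_{i=1}^{18} A_i] ≤ Σ_i P[A_i] ≤ 18·p = 18·(4/75) = 24/25.
Numerically: 24/25 ≈ 0.96000.
Is 24/25 < 1? YES.
Since P[∪ A_i] ≤ 24/25 < 1, the complement has P[∩ A_i^c] ≥ 1 − 24/25 = 1/25 > 0, so some outcome avoids every A_i.

18·p = 24/25 ≈ 0.96000; existence CERTIFIED by the union bound.


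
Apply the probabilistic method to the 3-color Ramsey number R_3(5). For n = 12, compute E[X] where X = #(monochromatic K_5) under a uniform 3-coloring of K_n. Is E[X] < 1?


E[X] = C(12, 5) · 3^{1 − 10} = 792 · 3^{−9} = 792/19683.
As a reduced fraction: E[X] = 88/2187 ≈ 0.04024.
Is E[X] < 1? YES.
Since E[X] < 1, there exists a 3-coloring of K_{12} with no monochromatic K_5; hence R_3(5) > 12.

E[X] = 88/2187 ≈ 0.04024; E[X] < 1, so R_3(5) > 12.


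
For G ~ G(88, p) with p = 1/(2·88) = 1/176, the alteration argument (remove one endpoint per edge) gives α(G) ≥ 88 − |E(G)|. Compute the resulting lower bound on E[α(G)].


E[|E(G)|] = C(88, 2)·p = 3828 · (1/176) = 87/4.
E[α(G)] ≥ n − E[|E(G)|] = 88 − 87/4 = 265/4.
Numerically: ≈ 66.250000.
(This is only a lower bound; the true E[α(G)] may be larger.)

E[α(G)] ≥ 265/4 ≈ 66.250000.


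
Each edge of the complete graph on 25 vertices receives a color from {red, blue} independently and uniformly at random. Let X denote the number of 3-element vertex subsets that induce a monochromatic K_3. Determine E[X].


Let X = Σ_S X_S over the C(25, 3) = 2300 subsets S of size 3, where X_S = 1 if the K_3 on S is monochromatic.
For a fixed S, the K_3 on S has C(3, 2) = 3 edges. P[all 3 edges red] = (1/2)^3, and likewise for blue, so P[monochromatic] = 2·(1/2)^3 = 2^{1 − 3} = 1/4.
By linearity of expectation: E[X] = C(25, 3) · 2^{1 − 3} = 2300 · 1/4 = 575.
Numerically: E[X] ≈ 575.0000.

E[X] = C(25,3)·2^(1−C(3,2)) = 575 ≈ 575.0000.


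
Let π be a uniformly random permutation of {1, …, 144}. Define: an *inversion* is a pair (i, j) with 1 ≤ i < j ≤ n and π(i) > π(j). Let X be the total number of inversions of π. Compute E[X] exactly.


Write X = Σ X_I over the C(144, 2) = 10296 pairs i < j, with X_I the indicator of one inversion.
There are 10296 indicators.
For each fixed pair i < j, the values π(i) and π(j) are two distinct elements of {1, …, 144} in uniformly random order; by symmetry P[π(i) > π(j)] = 1/2.
By linearity: E[X] = 10296 · (1/2) = C(144, 2) · (1/2) = 10296/2 = 5148 ≈ 5148.000000.

E[X] = 5148 = 5148.000000.


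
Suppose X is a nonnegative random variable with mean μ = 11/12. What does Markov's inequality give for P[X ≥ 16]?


μ = E[X] = 11/12, a = 16.
Markov: P[X ≥ 16] ≤ μ/a = (11/12)/16 = 11/192.
Numerically: ≈ 0.0573.
(Since a = 16 > μ = 0.9167, the bound 11/192 is < 1 and informative.)

P[X ≥ 16] ≤ 11/192 ≈ 0.0573.


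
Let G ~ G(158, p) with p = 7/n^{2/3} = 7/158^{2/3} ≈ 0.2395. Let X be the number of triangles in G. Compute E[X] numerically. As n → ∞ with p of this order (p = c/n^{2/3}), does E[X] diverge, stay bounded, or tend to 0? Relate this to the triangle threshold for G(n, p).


Number of potential triangles: C(158, 3) = 644956.
Each occurs with probability p³ ≈ (0.2395)³ ≈ 1.373979e-02.
By linearity: E[X] = C(158, 3)·p³ ≈ 644956 · 1.373979e-02 ≈ 8861.5570.
Since α = 2/3 < 1, p = c/n^{2/3} ≫ 1/n is above the triangle threshold p ~ 1/n. Asymptotically E[X] ~ (c³/6)·n^{3(1−α)} = (7³/6)·n^{1} → ∞; triangles are abundant w.h.p.

E[X] ≈ 8861.5570; in regime p = Θ(1/n^{2/3}) E[X] diverges (above the triangle threshold p ~ 1/n).


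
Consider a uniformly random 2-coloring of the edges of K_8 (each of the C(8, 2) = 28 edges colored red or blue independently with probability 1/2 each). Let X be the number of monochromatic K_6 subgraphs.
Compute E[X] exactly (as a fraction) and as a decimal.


Let X = Σ_S X_S over the C(8, 6) = 28 subsets S of size 6, where X_S = 1 if the K_6 on S is monochromatic.
For a fixed S, the K_6 on S has C(6, 2) = 15 edges. P[all 15 edges red] = (1/2)^15, and likewise for blue, so P[monochromatic] = 2·(1/2)^15 = 2^{1 − 15} = 1/16384.
By linearity of expectation: E[X] = C(8, 6) · 2^{1 − 15} = 28 · 1/16384 = 7/4096.
Numerically: E[X] ≈ 0.00171.

E[X] = C(8,6)·2^(1−C(6,2)) = 7/4096 ≈ 0.00171.


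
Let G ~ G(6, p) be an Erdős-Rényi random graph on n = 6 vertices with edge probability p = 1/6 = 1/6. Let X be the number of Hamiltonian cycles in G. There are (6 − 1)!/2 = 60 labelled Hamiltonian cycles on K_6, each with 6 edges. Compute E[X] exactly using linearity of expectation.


K_6 has (6 − 1)!/2 = 60 labelled Hamiltonian cycles.
For each such Hamiltonian cycle H, let X_H = 1 if all 6 edges of H are present in G. Then P[X_H = 1] = p^{6} = (1/6)^{6} = 1/46656.
Summing the indicators: E[X] = Σ_H E[X_H] = 60 · p^{6} = 60 · 1/46656 = 5/3888.
Numerically: E[X] ≈ 0.00128601.

E[X] = 60 · (1/6)^{6} = 5/3888 ≈ 0.00128601.


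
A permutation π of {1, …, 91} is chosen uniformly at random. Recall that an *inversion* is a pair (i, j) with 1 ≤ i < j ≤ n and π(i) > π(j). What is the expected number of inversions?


Write X = Σ X_I over the C(91, 2) = 4095 pairs i < j, with X_I the indicator of one inversion.
There are 4095 indicators.
For each fixed pair i < j, the values π(i) and π(j) are two distinct elements of {1, …, 91} in uniformly random order; by symmetry P[π(i) > π(j)] = 1/2.
By linearity: E[X] = 4095 · (1/2) = C(91, 2) · (1/2) = 4095/2 = 4095/2 ≈ 2047.5000.

E[X] = 4095/2 = 2047.5000.


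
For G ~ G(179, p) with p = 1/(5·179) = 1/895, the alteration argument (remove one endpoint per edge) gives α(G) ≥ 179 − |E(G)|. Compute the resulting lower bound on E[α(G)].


E[|E(G)|] = C(179, 2)·p = 15931 · (1/895) = 89/5.
E[α(G)] ≥ n − E[|E(G)|] = 179 − 89/5 = 806/5.
Numerically: ≈ 161.200000.
(This is only a lower bound; the true E[α(G)] may be larger.)

E[α(G)] ≥ 806/5 ≈ 161.200000.


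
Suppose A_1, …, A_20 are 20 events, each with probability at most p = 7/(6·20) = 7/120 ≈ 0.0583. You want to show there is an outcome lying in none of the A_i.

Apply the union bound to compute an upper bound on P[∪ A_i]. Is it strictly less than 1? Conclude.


Union bound: P[∪_{i=1}^{20} A_i] ≤ Σ_i P[A_i] ≤ 20·p = 20·(7/120) = 7/6.
Numerically: 7/6 ≈ 1.1667.
Is 7/6 < 1? NO.
Since the bound 7/6 is ≥ 1, the union bound is uninformative here; it does NOT by itself certify existence.

20·p = 7/6 ≈ 1.1667; existence NOT certified by the union bound.


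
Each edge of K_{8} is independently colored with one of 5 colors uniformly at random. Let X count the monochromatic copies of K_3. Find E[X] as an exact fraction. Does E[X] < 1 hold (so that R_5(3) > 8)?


E[X] = C(8, 3) · 5^{1 − 3} = 56 · 5^{−2} = 56/25.
As a reduced fraction: E[X] = 56/25 ≈ 2.24000.
Is E[X] < 1? NO.
Since E[X] ≥ 1, the first-moment bound is inconclusive at n = 8; it does NOT by itself certify R_5(3) > 8.

E[X] = 56/25 ≈ 2.24000; E[X] ≥ 1; first-moment method inconclusive here.


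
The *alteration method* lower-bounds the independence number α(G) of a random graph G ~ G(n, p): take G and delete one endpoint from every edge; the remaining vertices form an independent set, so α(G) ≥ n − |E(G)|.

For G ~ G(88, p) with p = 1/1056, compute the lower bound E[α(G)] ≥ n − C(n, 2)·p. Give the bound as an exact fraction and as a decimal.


E[|E(G)|] = C(88, 2)·p = 3828 · (1/1056) = 29/8.
E[α(G)] ≥ n − E[|E(G)|] = 88 − 29/8 = 675/8.
Numerically: ≈ 84.3750.
(This is only a lower bound; the true E[α(G)] may be larger.)

E[α(G)] ≥ 675/8 ≈ 84.3750.


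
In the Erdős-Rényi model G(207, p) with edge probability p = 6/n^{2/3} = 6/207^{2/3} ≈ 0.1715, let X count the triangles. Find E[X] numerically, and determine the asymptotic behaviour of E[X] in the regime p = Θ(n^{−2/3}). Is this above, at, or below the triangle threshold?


Number of potential triangles: C(207, 3) = 1456935.
Each occurs with probability p³ ≈ (0.1715)³ ≈ 5.040958e-03.
By linearity: E[X] = C(207, 3)·p³ ≈ 1456935 · 5.040958e-03 ≈ 7344.3478.
Since α = 2/3 < 1, p = c/n^{2/3} ≫ 1/n is above the triangle threshold p ~ 1/n. Asymptotically E[X] ~ (c³/6)·n^{3(1−α)} = (6³/6)·n^{1} → ∞; triangles are abundant w.h.p.

E[X] ≈ 7344.3478; in regime p = Θ(1/n^{2/3}) E[X] diverges (above the triangle threshold p ~ 1/n).


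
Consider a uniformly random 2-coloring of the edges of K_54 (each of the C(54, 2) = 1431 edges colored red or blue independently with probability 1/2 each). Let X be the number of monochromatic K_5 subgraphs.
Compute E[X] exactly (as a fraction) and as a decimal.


Let X = Σ_S X_S over the C(54, 5) = 3162510 subsets S of size 5, where X_S = 1 if the K_5 on S is monochromatic.
For a fixed S, the K_5 on S has C(5, 2) = 10 edges. P[all 10 edges red] = (1/2)^10, and likewise for blue, so P[monochromatic] = 2·(1/2)^10 = 2^{1 − 10} = 1/512.
Summing: E[X] = C(54, 5) · 2^{1 − 10} = 3162510 · 1/512 = 1581255/256.
Numerically: E[X] ≈ 6176.77734.

E[X] = C(54,5)·2^(1−C(5,2)) = 1581255/256 ≈ 6176.77734.


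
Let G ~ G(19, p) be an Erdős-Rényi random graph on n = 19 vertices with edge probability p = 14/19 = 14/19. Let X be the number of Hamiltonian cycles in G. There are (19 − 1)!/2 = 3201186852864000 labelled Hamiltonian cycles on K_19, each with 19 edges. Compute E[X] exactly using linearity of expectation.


K_19 has (19 − 1)!/2 = 3201186852864000 labelled Hamiltonian cycles.
For each such Hamiltonian cycle H, let X_H = 1 if all 19 edges of H are present in G. Then P[X_H = 1] = p^{19} = (14/19)^{19} = 5976303958948914397184/1978419655660313589123979.
Summing the indicators: E[X] = Σ_H E[X_H] = 3201186852864000 · p^{19} = 3201186852864000 · 5976303958948914397184/1978419655660313589123979 = 19131265662106339128470788663934976000/1978419655660313589123979.
Numerically: E[X] ≈ 9.67e+12.

E[X] = 3201186852864000 · (14/19)^{19} = 19131265662106339128470788663934976000/1978419655660313589123979 ≈ 9.67e+12.


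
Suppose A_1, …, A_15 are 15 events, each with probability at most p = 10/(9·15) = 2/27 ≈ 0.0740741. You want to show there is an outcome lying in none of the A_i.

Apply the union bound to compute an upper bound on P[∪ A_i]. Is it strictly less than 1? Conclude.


Union bound: P[∪_{i=1}^{15} A_i] ≤ Σ_i P[A_i] ≤ 15·p = 15·(2/27) = 10/9.
Numerically: 10/9 ≈ 1.1111111.
Is 10/9 < 1? NO.
Since the bound 10/9 is ≥ 1, the union bound is uninformative here; it does NOT by itself certify existence.

15·p = 10/9 ≈ 1.1111111; existence NOT certified by the union bound.


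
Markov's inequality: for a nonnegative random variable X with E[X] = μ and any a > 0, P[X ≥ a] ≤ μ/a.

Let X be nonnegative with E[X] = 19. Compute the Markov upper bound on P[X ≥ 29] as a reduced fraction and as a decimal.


μ = E[X] = 19, a = 29.
Markov: P[X ≥ 29] ≤ μ/a = (19)/29 = 19/29.
Numerically: ≈ 0.65517.
(Since a = 29 > μ = 19.00000, the bound 19/29 is < 1 and informative.)

P[X ≥ 29] ≤ 19/29 ≈ 0.65517.


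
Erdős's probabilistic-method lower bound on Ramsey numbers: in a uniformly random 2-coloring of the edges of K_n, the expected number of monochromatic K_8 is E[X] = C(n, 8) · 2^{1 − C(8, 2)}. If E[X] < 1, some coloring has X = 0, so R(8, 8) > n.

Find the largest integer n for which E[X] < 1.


We need C(n, 8) · 2^{1 − 28} < 1, i.e. C(n, 8) < 2^{28 − 1} = 134217728.
Check values of n near the boundary:
  n = 41: C(41, 8) = 95548245; 95548245 < 134217728? YES
  n = 42: C(42, 8) = 118030185; 118030185 < 134217728? YES
  n = 43: C(43, 8) = 145008513; 145008513 < 134217728? NO
  n = 44: C(44, 8) = 177232627; 177232627 < 134217728? NO
The largest n with C(n, 8) < 134217728 is n = 42 (where E[X] = 118030185/134217728 ≈ 0.8793934). Hence R(8, 8) > 42, i.e. R(8, 8) ≥ 43.

Largest n = 42; hence R(8, 8) > 42.


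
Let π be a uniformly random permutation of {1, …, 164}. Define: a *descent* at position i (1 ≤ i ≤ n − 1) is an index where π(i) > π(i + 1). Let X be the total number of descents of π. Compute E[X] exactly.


Write X = Σ X_I over i = 1, …, 163, with X_I the indicator of one descent.
There are 163 indicators.
For each fixed i, the pair (π(i), π(i+1)) is a uniformly random ordered pair of distinct values from {1, …, 164}; by symmetry P[π(i) > π(i+1)] = 1/2.
By linearity: E[X] = 163 · (1/2) = (164 − 1) · (1/2) = 163/2 ≈ 81.500000.

E[X] = 163/2 = 81.500000.


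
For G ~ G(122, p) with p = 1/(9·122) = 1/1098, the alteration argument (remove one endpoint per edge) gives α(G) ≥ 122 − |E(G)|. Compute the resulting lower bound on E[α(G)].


E[|E(G)|] = C(122, 2)·p = 7381 · (1/1098) = 121/18.
E[α(G)] ≥ n − E[|E(G)|] = 122 − 121/18 = 2075/18.
Numerically: ≈ 115.2778.
(This is only a lower bound; the true E[α(G)] may be larger.)

E[α(G)] ≥ 2075/18 ≈ 115.2778.


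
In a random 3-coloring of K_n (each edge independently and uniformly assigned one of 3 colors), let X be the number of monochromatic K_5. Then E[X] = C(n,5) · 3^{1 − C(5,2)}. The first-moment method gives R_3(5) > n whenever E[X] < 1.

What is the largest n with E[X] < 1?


We need C(n, 5) · 3^{1 − 10} < 1, i.e. C(n, 5) < 3^{10 − 1} = 19683.
Check values of n near the boundary:
  n = 18: C(18, 5) = 8568; 8568 < 19683? YES
  n = 19: C(19, 5) = 11628; 11628 < 19683? YES
  n = 20: C(20, 5) = 15504; 15504 < 19683? YES
  n = 21: C(21, 5) = 20349; 20349 < 19683? NO
  n = 22: C(22, 5) = 26334; 26334 < 19683? NO
  n = 23: C(23, 5) = 33649; 33649 < 19683? NO
The largest n with C(n, 5) < 19683 is n = 20 (where E[X] = 5168/6561 ≈ 0.788). Hence R_3(5) > 20, i.e. R_3(5) ≥ 21.

Largest n = 20; hence R_3(5) > 20.


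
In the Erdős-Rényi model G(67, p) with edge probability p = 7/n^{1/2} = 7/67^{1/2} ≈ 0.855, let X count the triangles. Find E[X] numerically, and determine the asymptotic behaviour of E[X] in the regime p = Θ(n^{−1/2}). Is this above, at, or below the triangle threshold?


Number of potential triangles: C(67, 3) = 47905.
Each occurs with probability p³ ≈ (0.855)³ ≈ 6.25435e-01.
By linearity: E[X] = C(67, 3)·p³ ≈ 47905 · 6.25435e-01 ≈ 29961.445.
Since α = 1/2 < 1, p = c/n^{1/2} ≫ 1/n is above the triangle threshold p ~ 1/n. Asymptotically E[X] ~ (c³/6)·n^{3(1−α)} = (7³/6)·n^{1.5} → ∞; triangles are abundant w.h.p.

E[X] ≈ 29961.445; in regime p = Θ(1/n^{1/2}) E[X] diverges (above the triangle threshold p ~ 1/n).


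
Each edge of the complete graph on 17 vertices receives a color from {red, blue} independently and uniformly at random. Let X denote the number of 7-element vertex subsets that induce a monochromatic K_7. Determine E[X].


Let X = Σ_S X_S over the C(17, 7) = 19448 subsets S of size 7, where X_S = 1 if the K_7 on S is monochromatic.
For a fixed S, the K_7 on S has C(7, 2) = 21 edges. P[all 21 edges red] = (1/2)^21, and likewise for blue, so P[monochromatic] = 2·(1/2)^21 = 2^{1 − 21} = 1/1048576.
By linearity of expectation: E[X] = C(17, 7) · 2^{1 − 21} = 19448 · 1/1048576 = 2431/131072.
Numerically: E[X] ≈ 0.019.

E[X] = C(17,7)·2^(1−C(7,2)) = 2431/131072 ≈ 0.019.


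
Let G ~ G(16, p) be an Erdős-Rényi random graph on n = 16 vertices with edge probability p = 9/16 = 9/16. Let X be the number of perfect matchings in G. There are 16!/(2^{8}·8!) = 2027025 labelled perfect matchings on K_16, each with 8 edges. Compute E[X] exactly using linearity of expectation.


K_16 has 16!/(2^{8}·8!) = 2027025 labelled perfect matchings.
For each such perfect matching H, let X_H = 1 if all 8 edges of H are present in G. Then P[X_H = 1] = p^{8} = (9/16)^{8} = 43046721/4294967296.
By linearity of expectation: E[X] = Σ_H E[X_H] = 2027025 · p^{8} = 2027025 · 43046721/4294967296 = 87256779635025/4294967296.
Numerically: E[X] ≈ 20316.1.

E[X] = 2027025 · (9/16)^{8} = 87256779635025/4294967296 ≈ 20316.1.


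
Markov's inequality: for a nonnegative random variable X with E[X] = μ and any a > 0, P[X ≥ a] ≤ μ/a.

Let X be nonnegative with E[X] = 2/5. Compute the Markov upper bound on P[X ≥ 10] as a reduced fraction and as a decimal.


μ = E[X] = 2/5, a = 10.
Markov: P[X ≥ 10] ≤ μ/a = (2/5)/10 = 1/25.
Numerically: ≈ 0.040000.
(Since a = 10 > μ = 0.400000, the bound 1/25 is < 1 and informative.)

P[X ≥ 10] ≤ 1/25 ≈ 0.040000.


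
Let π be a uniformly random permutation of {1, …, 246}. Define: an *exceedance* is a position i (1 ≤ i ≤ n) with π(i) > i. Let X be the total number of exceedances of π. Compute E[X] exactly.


Write X = Σ_{i=1}^{246} X_i, where X_i = 1_{π(i) > i}.
For each fixed i, π(i) is uniform over {1, …, 246} (marginal of a uniform permutation), so P[π(i) > i] = (n − i)/n. Summing: Σ_{i=1}^{246} (n − i)/n = (0 + 1 + … + 245)/246 = 246(246 − 1)/(2·246) = (246 − 1)/2.
Hence E[X] = Σ_{i=1}^{246} (246 − i)/246 = 245/2 ≈ 122.500.

E[X] = 245/2 = 122.500.


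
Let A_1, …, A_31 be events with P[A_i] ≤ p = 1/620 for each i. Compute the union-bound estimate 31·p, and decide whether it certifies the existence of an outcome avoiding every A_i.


Union bound: P[∪_{i=1}^{31} A_i] ≤ Σ_i P[A_i] ≤ 31·p = 31·(1/620) = 1/20.
Numerically: 1/20 ≈ 0.05000.
Is 1/20 < 1? YES.
Since P[∪ A_i] ≤ 1/20 < 1, the complement has P[∩ A_i^c] ≥ 1 − 1/20 = 19/20 > 0, so some outcome avoids every A_i.

31·p = 1/20 ≈ 0.05000; existence CERTIFIED by the union bound.


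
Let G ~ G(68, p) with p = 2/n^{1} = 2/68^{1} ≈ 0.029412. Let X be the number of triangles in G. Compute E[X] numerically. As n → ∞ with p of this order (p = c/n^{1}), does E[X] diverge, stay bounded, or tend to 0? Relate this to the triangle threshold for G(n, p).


Number of potential triangles: C(68, 3) = 50116.
Each occurs with probability p³ ≈ (0.029412)³ ≈ 2.5442703e-05.
By linearity: E[X] = C(68, 3)·p³ ≈ 50116 · 2.5442703e-05 ≈ 1.27509.
Here α = 1, so p = 2/n is exactly at the triangle threshold p ~ 1/n. Asymptotically E[X] → c³/6 = 2³/6 = 4/3 ≈ 1.33333, a bounded constant. In this regime the triangle count is asymptotically Poisson(c³/6).

E[X] ≈ 1.27509; in regime p = Θ(1/n^{1}) E[X] stays bounded (at the triangle threshold p ~ 1/n).


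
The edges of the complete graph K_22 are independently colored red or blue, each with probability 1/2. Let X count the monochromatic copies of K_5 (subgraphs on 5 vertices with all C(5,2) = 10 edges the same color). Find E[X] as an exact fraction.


Let X = Σ_S X_S over the C(22, 5) = 26334 subsets S of size 5, where X_S = 1 if the K_5 on S is monochromatic.
For a fixed S, the K_5 on S has C(5, 2) = 10 edges. P[all 10 edges red] = (1/2)^10, and likewise for blue, so P[monochromatic] = 2·(1/2)^10 = 2^{1 − 10} = 1/512.
By linearity: E[X] = C(22, 5) · 2^{1 − 10} = 26334 · 1/512 = 13167/256.
Numerically: E[X] ≈ 51.434.

E[X] = C(22,5)·2^(1−C(5,2)) = 13167/256 ≈ 51.434.


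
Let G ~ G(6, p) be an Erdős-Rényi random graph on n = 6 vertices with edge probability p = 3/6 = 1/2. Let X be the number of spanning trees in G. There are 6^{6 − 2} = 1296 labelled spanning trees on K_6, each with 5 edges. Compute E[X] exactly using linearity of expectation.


K_6 has 6^{6 − 2} = 1296 labelled spanning trees.
For each such spanning tree H, let X_H = 1 if all 5 edges of H are present in G. Then P[X_H = 1] = p^{5} = (1/2)^{5} = 1/32.
Summing the indicators: E[X] = Σ_H E[X_H] = 1296 · p^{5} = 1296 · 1/32 = 81/2.
Numerically: E[X] ≈ 40.5.

E[X] = 1296 · (1/2)^{5} = 81/2 ≈ 40.5.


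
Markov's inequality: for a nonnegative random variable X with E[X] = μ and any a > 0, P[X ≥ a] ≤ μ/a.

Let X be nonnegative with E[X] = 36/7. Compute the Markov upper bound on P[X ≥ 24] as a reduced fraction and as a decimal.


μ = E[X] = 36/7, a = 24.
Markov: P[X ≥ 24] ≤ μ/a = (36/7)/24 = 3/14.
Numerically: ≈ 0.2143.
(Since a = 24 > μ = 5.1429, the bound 3/14 is < 1 and informative.)

P[X ≥ 24] ≤ 3/14 ≈ 0.2143.


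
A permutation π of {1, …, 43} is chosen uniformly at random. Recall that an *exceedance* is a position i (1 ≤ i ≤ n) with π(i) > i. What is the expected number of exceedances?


Write X = Σ_{i=1}^{43} X_i, where X_i = 1_{π(i) > i}.
For each fixed i, π(i) is uniform over {1, …, 43} (marginal of a uniform permutation), so P[π(i) > i] = (n − i)/n. Summing: Σ_{i=1}^{43} (n − i)/n = (0 + 1 + … + 42)/43 = 43(43 − 1)/(2·43) = (43 − 1)/2.
Hence E[X] = Σ_{i=1}^{43} (43 − i)/43 = 21 ≈ 21.00000.

E[X] = 21 = 21.00000.


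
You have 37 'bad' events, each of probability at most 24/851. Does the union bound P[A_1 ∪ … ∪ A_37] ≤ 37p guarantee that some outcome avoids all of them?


Union bound: P[∪_{i=1}^{37} A_i] ≤ Σ_i P[A_i] ≤ 37·p = 37·(24/851) = 24/23.
Numerically: 24/23 ≈ 1.0434783.
Is 24/23 < 1? NO.
Since the bound 24/23 is ≥ 1, the union bound is uninformative here; it does NOT by itself certify existence.

37·p = 24/23 ≈ 1.0434783; existence NOT certified by the union bound.


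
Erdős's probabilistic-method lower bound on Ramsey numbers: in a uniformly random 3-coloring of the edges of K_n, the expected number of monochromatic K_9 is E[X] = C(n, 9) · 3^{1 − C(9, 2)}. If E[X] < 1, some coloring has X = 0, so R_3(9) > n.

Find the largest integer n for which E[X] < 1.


We need C(n, 9) · 3^{1 − 36} < 1, i.e. C(n, 9) < 3^{36 − 1} = 50031545098999707.
Check values of n near the boundary:
  n = 297: C(297, 9) = 43842345008337645; 43842345008337645 < 50031545098999707? YES
  n = 298: C(298, 9) = 45207677551849890; 45207677551849890 < 50031545098999707? YES
  n = 299: C(299, 9) = 46610674441390059; 46610674441390059 < 50031545098999707? YES
  n = 300: C(300, 9) = 48052241692154700; 48052241692154700 < 50031545098999707? YES
  n = 301: C(301, 9) = 49533303936090975; 49533303936090975 < 50031545098999707? YES
  n = 302: C(302, 9) = 51054804739588650; 51054804739588650 < 50031545098999707? NO
  n = 303: C(303, 9) = 52617706925494425; 52617706925494425 < 50031545098999707? NO
The largest n with C(n, 9) < 50031545098999707 is n = 301 (where E[X] = 16511101312030325/16677181699666569 ≈ 0.9900). Hence R_3(9) > 301, i.e. R_3(9) ≥ 302.

Largest n = 301; hence R_3(9) > 301.


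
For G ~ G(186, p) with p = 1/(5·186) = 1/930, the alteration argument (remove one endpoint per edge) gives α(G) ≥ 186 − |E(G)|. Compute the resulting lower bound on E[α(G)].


E[|E(G)|] = C(186, 2)·p = 17205 · (1/930) = 37/2.
E[α(G)] ≥ n − E[|E(G)|] = 186 − 37/2 = 335/2.
Numerically: ≈ 167.500.
(This is only a lower bound; the true E[α(G)] may be larger.)

E[α(G)] ≥ 335/2 ≈ 167.500.


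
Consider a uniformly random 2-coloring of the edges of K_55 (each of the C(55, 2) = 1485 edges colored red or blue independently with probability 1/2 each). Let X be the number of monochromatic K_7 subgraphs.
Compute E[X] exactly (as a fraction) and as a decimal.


Let X = Σ_S X_S over the C(55, 7) = 202927725 subsets S of size 7, where X_S = 1 if the K_7 on S is monochromatic.
For a fixed S, the K_7 on S has C(7, 2) = 21 edges. P[all 21 edges red] = (1/2)^21, and likewise for blue, so P[monochromatic] = 2·(1/2)^21 = 2^{1 − 21} = 1/1048576.
Summing: E[X] = C(55, 7) · 2^{1 − 21} = 202927725 · 1/1048576 = 202927725/1048576.
Numerically: E[X] ≈ 193.526959.

E[X] = C(55,7)·2^(1−C(7,2)) = 202927725/1048576 ≈ 193.526959.


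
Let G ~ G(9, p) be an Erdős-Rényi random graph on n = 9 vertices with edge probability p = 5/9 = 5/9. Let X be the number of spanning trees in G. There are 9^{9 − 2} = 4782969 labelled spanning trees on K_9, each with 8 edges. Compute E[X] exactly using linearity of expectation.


K_9 has 9^{9 − 2} = 4782969 labelled spanning trees.
For each such spanning tree H, let X_H = 1 if all 8 edges of H are present in G. Then P[X_H = 1] = p^{8} = (5/9)^{8} = 390625/43046721.
By linearity: E[X] = Σ_H E[X_H] = 4782969 · p^{8} = 4782969 · 390625/43046721 = 390625/9.
Numerically: E[X] ≈ 43402.8.

E[X] = 4782969 · (5/9)^{8} = 390625/9 ≈ 43402.8.


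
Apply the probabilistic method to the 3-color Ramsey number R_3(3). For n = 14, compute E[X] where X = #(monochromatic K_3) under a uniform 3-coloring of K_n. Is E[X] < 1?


E[X] = C(14, 3) · 3^{1 − 3} = 364 · 3^{−2} = 364/9.
As a reduced fraction: E[X] = 364/9 ≈ 40.444444.
Is E[X] < 1? NO.
Since E[X] ≥ 1, the first-moment bound is inconclusive at n = 14; it does NOT by itself certify R_3(3) > 14.

E[X] = 364/9 ≈ 40.444444; E[X] ≥ 1; first-moment method inconclusive here.


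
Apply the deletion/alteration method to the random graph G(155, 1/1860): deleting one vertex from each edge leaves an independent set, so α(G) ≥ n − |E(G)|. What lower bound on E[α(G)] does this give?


E[|E(G)|] = C(155, 2)·p = 11935 · (1/1860) = 77/12.
E[α(G)] ≥ n − E[|E(G)|] = 155 − 77/12 = 1783/12.
Numerically: ≈ 148.5833.
(This is only a lower bound; the true E[α(G)] may be larger.)

E[α(G)] ≥ 1783/12 ≈ 148.5833.


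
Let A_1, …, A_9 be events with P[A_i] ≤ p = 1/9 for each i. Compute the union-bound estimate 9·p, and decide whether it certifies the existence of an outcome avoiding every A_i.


Union bound: P[∪_{i=1}^{9} A_i] ≤ Σ_i P[A_i] ≤ 9·p = 9·(1/9) = 1.
Numerically: 1 ≈ 1.000000.
Is 1 < 1? NO.
Since the bound 1 is ≥ 1, the union bound is uninformative here; it does NOT by itself certify existence.

9·p = 1 ≈ 1.000000; existence NOT certified by the union bound.


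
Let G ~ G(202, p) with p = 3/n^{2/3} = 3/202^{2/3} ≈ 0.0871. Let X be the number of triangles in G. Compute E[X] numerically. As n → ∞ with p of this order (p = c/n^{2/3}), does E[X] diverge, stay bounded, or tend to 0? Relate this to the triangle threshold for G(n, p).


Number of potential triangles: C(202, 3) = 1353400.
Each occurs with probability p³ ≈ (0.0871)³ ≈ 6.61700e-04.
By linearity: E[X] = C(202, 3)·p³ ≈ 1353400 · 6.61700e-04 ≈ 895.545.
Since α = 2/3 < 1, p = c/n^{2/3} ≫ 1/n is above the triangle threshold p ~ 1/n. Asymptotically E[X] ~ (c³/6)·n^{3(1−α)} = (3³/6)·n^{1} → ∞; triangles are abundant w.h.p.

E[X] ≈ 895.545; in regime p = Θ(1/n^{2/3}) E[X] diverges (above the triangle threshold p ~ 1/n).


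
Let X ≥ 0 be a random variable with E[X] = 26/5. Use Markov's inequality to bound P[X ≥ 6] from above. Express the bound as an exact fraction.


μ = E[X] = 26/5, a = 6.
Markov: P[X ≥ 6] ≤ μ/a = (26/5)/6 = 13/15.
Numerically: ≈ 0.8667.
(Since a = 6 > μ = 5.2000, the bound 13/15 is < 1 and informative.)

P[X ≥ 6] ≤ 13/15 ≈ 0.8667.


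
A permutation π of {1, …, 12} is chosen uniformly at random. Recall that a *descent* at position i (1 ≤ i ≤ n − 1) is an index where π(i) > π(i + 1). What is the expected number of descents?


Write X = Σ X_I over i = 1, …, 11, with X_I the indicator of one descent.
There are 11 indicators.
For each fixed i, the pair (π(i), π(i+1)) is a uniformly random ordered pair of distinct values from {1, …, 12}; by symmetry P[π(i) > π(i+1)] = 1/2.
By linearity: E[X] = 11 · (1/2) = (12 − 1) · (1/2) = 11/2 ≈ 5.500000.

E[X] = 11/2 = 5.500000.


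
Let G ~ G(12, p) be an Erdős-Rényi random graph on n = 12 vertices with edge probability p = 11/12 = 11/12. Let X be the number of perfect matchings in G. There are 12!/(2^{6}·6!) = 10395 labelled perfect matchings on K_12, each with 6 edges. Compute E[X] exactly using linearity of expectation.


K_12 has 12!/(2^{6}·6!) = 10395 labelled perfect matchings.
For each such perfect matching H, let X_H = 1 if all 6 edges of H are present in G. Then P[X_H = 1] = p^{6} = (11/12)^{6} = 1771561/2985984.
By linearity of expectation: E[X] = Σ_H E[X_H] = 10395 · p^{6} = 10395 · 1771561/2985984 = 682050985/110592.
Numerically: E[X] ≈ 6167.27.

E[X] = 10395 · (11/12)^{6} = 682050985/110592 ≈ 6167.27.


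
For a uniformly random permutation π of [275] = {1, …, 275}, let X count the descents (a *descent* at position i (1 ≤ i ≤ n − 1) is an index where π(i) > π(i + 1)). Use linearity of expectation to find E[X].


Write X = Σ X_I over i = 1, …, 274, with X_I the indicator of one descent.
There are 274 indicators.
For each fixed i, the pair (π(i), π(i+1)) is a uniformly random ordered pair of distinct values from {1, …, 275}; by symmetry P[π(i) > π(i+1)] = 1/2.
By linearity: E[X] = 274 · (1/2) = (275 − 1) · (1/2) = 137 ≈ 137.00000.

E[X] = 137 = 137.00000.


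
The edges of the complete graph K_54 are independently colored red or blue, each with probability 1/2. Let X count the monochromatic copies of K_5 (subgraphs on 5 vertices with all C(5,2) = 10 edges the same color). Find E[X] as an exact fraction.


Let X = Σ_S X_S over the C(54, 5) = 3162510 subsets S of size 5, where X_S = 1 if the K_5 on S is monochromatic.
For a fixed S, the K_5 on S has C(5, 2) = 10 edges. P[all 10 edges red] = (1/2)^10, and likewise for blue, so P[monochromatic] = 2·(1/2)^10 = 2^{1 − 10} = 1/512.
Summing: E[X] = C(54, 5) · 2^{1 − 10} = 3162510 · 1/512 = 1581255/256.
Numerically: E[X] ≈ 6176.777344.

E[X] = C(54,5)·2^(1−C(5,2)) = 1581255/256 ≈ 6176.777344.


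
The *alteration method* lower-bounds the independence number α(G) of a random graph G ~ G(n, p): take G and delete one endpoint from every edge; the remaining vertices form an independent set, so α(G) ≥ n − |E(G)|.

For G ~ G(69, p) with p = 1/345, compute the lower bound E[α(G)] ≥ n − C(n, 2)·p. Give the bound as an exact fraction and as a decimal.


E[|E(G)|] = C(69, 2)·p = 2346 · (1/345) = 34/5.
E[α(G)] ≥ n − E[|E(G)|] = 69 − 34/5 = 311/5.
Numerically: ≈ 62.2000.
(This is only a lower bound; the true E[α(G)] may be larger.)

E[α(G)] ≥ 311/5 ≈ 62.2000.


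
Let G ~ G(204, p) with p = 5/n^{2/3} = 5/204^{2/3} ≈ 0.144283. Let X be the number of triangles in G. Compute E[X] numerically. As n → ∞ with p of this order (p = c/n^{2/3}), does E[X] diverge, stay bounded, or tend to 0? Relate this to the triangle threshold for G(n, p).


Number of potential triangles: C(204, 3) = 1394204.
Each occurs with probability p³ ≈ (0.144283)³ ≈ 3.00365244e-03.
By linearity: E[X] = C(204, 3)·p³ ≈ 1394204 · 3.00365244e-03 ≈ 4187.704248.
Since α = 2/3 < 1, p = c/n^{2/3} ≫ 1/n is above the triangle threshold p ~ 1/n. Asymptotically E[X] ~ (c³/6)·n^{3(1−α)} = (5³/6)·n^{1} → ∞; triangles are abundant w.h.p.

E[X] ≈ 4187.704248; in regime p = Θ(1/n^{2/3}) E[X] diverges (above the triangle threshold p ~ 1/n).


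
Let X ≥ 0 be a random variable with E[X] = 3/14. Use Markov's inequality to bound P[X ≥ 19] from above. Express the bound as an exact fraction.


μ = E[X] = 3/14, a = 19.
Markov: P[X ≥ 19] ≤ μ/a = (3/14)/19 = 3/266.
Numerically: ≈ 0.011.
(Since a = 19 > μ = 0.214, the bound 3/266 is < 1 and informative.)

P[X ≥ 19] ≤ 3/266 ≈ 0.011.


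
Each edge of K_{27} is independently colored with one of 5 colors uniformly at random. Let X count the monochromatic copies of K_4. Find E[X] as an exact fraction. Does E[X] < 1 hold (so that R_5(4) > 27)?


E[X] = C(27, 4) · 5^{1 − 6} = 17550 · 5^{−5} = 17550/3125.
As a reduced fraction: E[X] = 702/125 ≈ 5.61600.
Is E[X] < 1? NO.
Since E[X] ≥ 1, the first-moment bound is inconclusive at n = 27; it does NOT by itself certify R_5(4) > 27.

E[X] = 702/125 ≈ 5.61600; E[X] ≥ 1; first-moment method inconclusive here.


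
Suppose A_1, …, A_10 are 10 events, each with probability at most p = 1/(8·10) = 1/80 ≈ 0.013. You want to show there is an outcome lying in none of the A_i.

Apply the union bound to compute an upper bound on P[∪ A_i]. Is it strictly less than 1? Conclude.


Union bound: P[∪_{i=1}^{10} A_i] ≤ Σ_i P[A_i] ≤ 10·p = 10·(1/80) = 1/8.
Numerically: 1/8 ≈ 0.125.
Is 1/8 < 1? YES.
Since P[∪ A_i] ≤ 1/8 < 1, the complement has P[∩ A_i^c] ≥ 1 − 1/8 = 7/8 > 0, so some outcome avoids every A_i.

10·p = 1/8 ≈ 0.125; existence CERTIFIED by the union bound.


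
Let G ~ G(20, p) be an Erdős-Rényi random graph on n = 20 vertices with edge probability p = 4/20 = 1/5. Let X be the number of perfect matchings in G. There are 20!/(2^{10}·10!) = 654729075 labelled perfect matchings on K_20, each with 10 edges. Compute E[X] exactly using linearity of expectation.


K_20 has 20!/(2^{10}·10!) = 654729075 labelled perfect matchings.
For each such perfect matching H, let X_H = 1 if all 10 edges of H are present in G. Then P[X_H = 1] = p^{10} = (1/5)^{10} = 1/9765625.
By linearity: E[X] = Σ_H E[X_H] = 654729075 · p^{10} = 654729075 · 1/9765625 = 26189163/390625.
Numerically: E[X] ≈ 67.

E[X] = 654729075 · (1/5)^{10} = 26189163/390625 ≈ 67.


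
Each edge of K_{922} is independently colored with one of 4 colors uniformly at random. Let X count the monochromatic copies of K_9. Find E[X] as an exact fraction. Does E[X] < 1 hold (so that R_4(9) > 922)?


E[X] = C(922, 9) · 4^{1 − 36} = 1275867683890227543270 · 4^{−35} = 1275867683890227543270/1180591620717411303424.
As a reduced fraction: E[X] = 637933841945113771635/590295810358705651712 ≈ 1.0807020.
Is E[X] < 1? NO.
Since E[X] ≥ 1, the first-moment bound is inconclusive at n = 922; it does NOT by itself certify R_4(9) > 922.

E[X] = 637933841945113771635/590295810358705651712 ≈ 1.0807020; E[X] ≥ 1; first-moment method inconclusive here.


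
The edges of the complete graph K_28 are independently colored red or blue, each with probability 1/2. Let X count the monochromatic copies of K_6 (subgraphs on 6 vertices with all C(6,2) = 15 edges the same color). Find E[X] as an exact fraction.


Let X = Σ_S X_S over the C(28, 6) = 376740 subsets S of size 6, where X_S = 1 if the K_6 on S is monochromatic.
For a fixed S, the K_6 on S has C(6, 2) = 15 edges. P[all 15 edges red] = (1/2)^15, and likewise for blue, so P[monochromatic] = 2·(1/2)^15 = 2^{1 − 15} = 1/16384.
By linearity: E[X] = C(28, 6) · 2^{1 − 15} = 376740 · 1/16384 = 94185/4096.
Numerically: E[X] ≈ 22.99438.

E[X] = C(28,6)·2^(1−C(6,2)) = 94185/4096 ≈ 22.99438.


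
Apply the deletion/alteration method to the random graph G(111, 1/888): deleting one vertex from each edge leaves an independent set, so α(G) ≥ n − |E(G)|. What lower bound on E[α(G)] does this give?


E[|E(G)|] = C(111, 2)·p = 6105 · (1/888) = 55/8.
E[α(G)] ≥ n − E[|E(G)|] = 111 − 55/8 = 833/8.
Numerically: ≈ 104.12500.
(This is only a lower bound; the true E[α(G)] may be larger.)

E[α(G)] ≥ 833/8 ≈ 104.12500.


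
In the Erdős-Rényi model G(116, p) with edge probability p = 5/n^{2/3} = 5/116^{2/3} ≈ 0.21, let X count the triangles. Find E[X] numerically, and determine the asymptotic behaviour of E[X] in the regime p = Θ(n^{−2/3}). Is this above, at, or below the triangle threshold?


Number of potential triangles: C(116, 3) = 253460.
Each occurs with probability p³ ≈ (0.21)³ ≈ 9.28954e-03.
By linearity: E[X] = C(116, 3)·p³ ≈ 253460 · 9.28954e-03 ≈ 2354.526.
Since α = 2/3 < 1, p = c/n^{2/3} ≫ 1/n is above the triangle threshold p ~ 1/n. Asymptotically E[X] ~ (c³/6)·n^{3(1−α)} = (5³/6)·n^{1} → ∞; triangles are abundant w.h.p.

E[X] ≈ 2354.526; in regime p = Θ(1/n^{2/3}) E[X] diverges (above the triangle threshold p ~ 1/n).


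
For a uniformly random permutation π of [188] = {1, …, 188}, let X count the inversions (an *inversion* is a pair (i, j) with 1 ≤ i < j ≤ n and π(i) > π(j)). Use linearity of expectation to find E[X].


Write X = Σ X_I over the C(188, 2) = 17578 pairs i < j, with X_I the indicator of one inversion.
There are 17578 indicators.
For each fixed pair i < j, the values π(i) and π(j) are two distinct elements of {1, …, 188} in uniformly random order; by symmetry P[π(i) > π(j)] = 1/2.
By linearity: E[X] = 17578 · (1/2) = C(188, 2) · (1/2) = 17578/2 = 8789 ≈ 8789.000.

E[X] = 8789 = 8789.000.


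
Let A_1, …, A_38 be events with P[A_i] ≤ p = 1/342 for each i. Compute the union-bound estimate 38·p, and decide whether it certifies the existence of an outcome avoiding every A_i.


Union bound: P[∪_{i=1}^{38} A_i] ≤ Σ_i P[A_i] ≤ 38·p = 38·(1/342) = 1/9.
Numerically: 1/9 ≈ 0.111111.
Is 1/9 < 1? YES.
Since P[∪ A_i] ≤ 1/9 < 1, the complement has P[∩ A_i^c] ≥ 1 − 1/9 = 8/9 > 0, so some outcome avoids every A_i.

38·p = 1/9 ≈ 0.111111; existence CERTIFIED by the union bound.


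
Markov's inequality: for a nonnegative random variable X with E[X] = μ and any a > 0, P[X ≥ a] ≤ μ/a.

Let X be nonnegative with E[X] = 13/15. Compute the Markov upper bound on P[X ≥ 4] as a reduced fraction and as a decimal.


μ = E[X] = 13/15, a = 4.
Markov: P[X ≥ 4] ≤ μ/a = (13/15)/4 = 13/60.
Numerically: ≈ 0.21667.
(Since a = 4 > μ = 0.86667, the bound 13/60 is < 1 and informative.)

P[X ≥ 4] ≤ 13/60 ≈ 0.21667.


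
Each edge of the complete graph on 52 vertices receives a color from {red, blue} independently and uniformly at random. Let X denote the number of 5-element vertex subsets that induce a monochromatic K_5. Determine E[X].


Let X = Σ_S X_S over the C(52, 5) = 2598960 subsets S of size 5, where X_S = 1 if the K_5 on S is monochromatic.
For a fixed S, the K_5 on S has C(5, 2) = 10 edges. P[all 10 edges red] = (1/2)^10, and likewise for blue, so P[monochromatic] = 2·(1/2)^10 = 2^{1 − 10} = 1/512.
By linearity: E[X] = C(52, 5) · 2^{1 − 10} = 2598960 · 1/512 = 162435/32.
Numerically: E[X] ≈ 5076.09375.

E[X] = C(52,5)·2^(1−C(5,2)) = 162435/32 ≈ 5076.09375.


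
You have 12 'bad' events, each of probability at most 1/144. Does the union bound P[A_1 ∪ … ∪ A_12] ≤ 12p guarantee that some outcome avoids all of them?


Union bound: P[∪_{i=1}^{12} A_i] ≤ Σ_i P[A_i] ≤ 12·p = 12·(1/144) = 1/12.
Numerically: 1/12 ≈ 0.08333.
Is 1/12 < 1? YES.
Since P[∪ A_i] ≤ 1/12 < 1, the complement has P[∩ A_i^c] ≥ 1 − 1/12 = 11/12 > 0, so some outcome avoids every A_i.

12·p = 1/12 ≈ 0.08333; existence CERTIFIED by the union bound.


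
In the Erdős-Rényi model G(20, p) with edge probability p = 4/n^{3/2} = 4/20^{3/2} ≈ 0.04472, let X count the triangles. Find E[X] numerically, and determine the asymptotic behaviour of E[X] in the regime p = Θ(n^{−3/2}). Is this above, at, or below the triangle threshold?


Number of potential triangles: C(20, 3) = 1140.
Each occurs with probability p³ ≈ (0.04472)³ ≈ 8.944272e-05.
By linearity: E[X] = C(20, 3)·p³ ≈ 1140 · 8.944272e-05 ≈ 0.1020.
Since α = 3/2 > 1, p = c/n^{3/2} = o(1/n) is below the triangle threshold p ~ 1/n. Asymptotically E[X] ~ (c³/6)·n^{3(1−α)} = (4³/6)·n^{-1.5} → 0, so by Markov's inequality G has no triangles w.h.p.

E[X] ≈ 0.1020; in regime p = Θ(1/n^{3/2}) E[X] tends to 0 (below the triangle threshold p ~ 1/n).


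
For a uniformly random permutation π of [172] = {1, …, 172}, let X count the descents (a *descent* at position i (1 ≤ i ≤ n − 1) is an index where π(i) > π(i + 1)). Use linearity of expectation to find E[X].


Write X = Σ X_I over i = 1, …, 171, with X_I the indicator of one descent.
There are 171 indicators.
For each fixed i, the pair (π(i), π(i+1)) is a uniformly random ordered pair of distinct values from {1, …, 172}; by symmetry P[π(i) > π(i+1)] = 1/2.
By linearity: E[X] = 171 · (1/2) = (172 − 1) · (1/2) = 171/2 ≈ 85.50000.

E[X] = 171/2 = 85.50000.
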